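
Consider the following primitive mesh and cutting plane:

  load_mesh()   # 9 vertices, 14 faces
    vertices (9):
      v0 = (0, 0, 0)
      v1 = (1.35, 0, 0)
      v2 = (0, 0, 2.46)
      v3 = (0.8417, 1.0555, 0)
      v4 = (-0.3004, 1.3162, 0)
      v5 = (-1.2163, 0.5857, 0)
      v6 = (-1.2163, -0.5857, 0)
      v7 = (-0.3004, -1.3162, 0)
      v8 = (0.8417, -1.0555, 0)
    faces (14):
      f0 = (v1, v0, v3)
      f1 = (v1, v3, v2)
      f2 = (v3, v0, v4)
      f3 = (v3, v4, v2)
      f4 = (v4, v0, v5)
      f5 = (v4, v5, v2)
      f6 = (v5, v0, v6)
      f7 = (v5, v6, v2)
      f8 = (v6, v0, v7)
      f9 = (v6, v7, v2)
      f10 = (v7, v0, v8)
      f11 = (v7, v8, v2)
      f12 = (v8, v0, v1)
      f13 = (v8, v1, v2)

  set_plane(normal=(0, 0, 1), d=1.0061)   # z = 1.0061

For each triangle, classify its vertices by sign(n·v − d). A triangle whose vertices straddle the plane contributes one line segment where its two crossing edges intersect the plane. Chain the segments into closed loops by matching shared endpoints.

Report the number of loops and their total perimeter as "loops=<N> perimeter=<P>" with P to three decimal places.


Straddling triangles (7 of 14):
  (v1,v3,v2) [--+] → (0.497458, 0.623818, 1.0061)–(0.797872, 0, 1.0061)  len=0.6924
  (v3,v4,v2) [--+] → (-0.177541, 0.777896, 1.0061)–(0.497458, 0.623818, 1.0061)  len=0.6924
  (v4,v5,v2) [--+] → (-0.718853, 0.346158, 1.0061)–(-0.177541, 0.777896, 1.0061)  len=0.6924
  (v5,v6,v2) [--+] → (-0.718853, -0.346158, 1.0061)–(-0.718853, 0.346158, 1.0061)  len=0.6923
  (v6,v7,v2) [--+] → (-0.177541, -0.777896, 1.0061)–(-0.718853, -0.346158, 1.0061)  len=0.6924
  (v7,v8,v2) [--+] → (0.497458, -0.623818, 1.0061)–(-0.177541, -0.777896, 1.0061)  len=0.6924
  (v8,v1,v2) [--+] → (0.797872, 0, 1.0061)–(0.497458, -0.623818, 1.0061)  len=0.6924

Chained into 1 loop(s):
  loop 1: 7 segments, perimeter = 4.8466
Total perimeter = 4.847

loops=1 perimeter=4.847


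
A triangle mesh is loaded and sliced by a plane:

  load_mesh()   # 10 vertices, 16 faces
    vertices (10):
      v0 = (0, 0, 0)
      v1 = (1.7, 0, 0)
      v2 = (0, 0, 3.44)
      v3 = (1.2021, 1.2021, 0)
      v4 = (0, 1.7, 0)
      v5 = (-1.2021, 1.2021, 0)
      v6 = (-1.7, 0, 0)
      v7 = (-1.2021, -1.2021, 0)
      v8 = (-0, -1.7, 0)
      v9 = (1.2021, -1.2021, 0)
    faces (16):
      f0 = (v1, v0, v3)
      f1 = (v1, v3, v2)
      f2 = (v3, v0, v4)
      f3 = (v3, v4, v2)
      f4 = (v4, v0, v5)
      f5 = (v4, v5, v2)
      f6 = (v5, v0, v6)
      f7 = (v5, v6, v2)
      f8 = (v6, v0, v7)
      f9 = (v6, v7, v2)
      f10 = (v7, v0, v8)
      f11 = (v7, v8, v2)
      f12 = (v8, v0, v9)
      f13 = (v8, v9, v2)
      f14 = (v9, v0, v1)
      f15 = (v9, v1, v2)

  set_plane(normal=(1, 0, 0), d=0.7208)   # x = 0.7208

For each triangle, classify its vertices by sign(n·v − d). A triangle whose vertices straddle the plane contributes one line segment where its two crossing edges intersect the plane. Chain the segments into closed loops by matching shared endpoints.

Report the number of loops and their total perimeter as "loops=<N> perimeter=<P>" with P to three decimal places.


Straddling triangles (8 of 16):
  (v1,v0,v3) [+-+] → (0.7208, 0, 0)–(0.7208, 0.7208, 0)  len=0.7208
  (v1,v3,v2) [++-] → (0.7208, 0.7208, 1.37732)–(0.7208, 0, 1.98144)  len=0.9405
  (v3,v0,v4) [+--] → (0.7208, 0.7208, 0)–(0.7208, 1.40145, 0)  len=0.6807
  (v3,v4,v2) [+--] → (0.7208, 1.40145, 0)–(0.7208, 0.7208, 1.37732)  len=1.5363
  (v8,v0,v9) [--+] → (0.7208, -0.7208, 0)–(0.7208, -1.40145, 0)  len=0.6807
  (v8,v9,v2) [-+-] → (0.7208, -1.40145, 0)–(0.7208, -0.7208, 1.37732)  len=1.5363
  (v9,v0,v1) [+-+] → (0.7208, -0.7208, 0)–(0.7208, 0, 0)  len=0.7208
  (v9,v1,v2) [++-] → (0.7208, 0, 1.98144)–(0.7208, -0.7208, 1.37732)  len=0.9405

Chained into 1 loop(s):
  loop 1: 8 segments, perimeter = 7.7565
Total perimeter = 7.757

loops=1 perimeter=7.757


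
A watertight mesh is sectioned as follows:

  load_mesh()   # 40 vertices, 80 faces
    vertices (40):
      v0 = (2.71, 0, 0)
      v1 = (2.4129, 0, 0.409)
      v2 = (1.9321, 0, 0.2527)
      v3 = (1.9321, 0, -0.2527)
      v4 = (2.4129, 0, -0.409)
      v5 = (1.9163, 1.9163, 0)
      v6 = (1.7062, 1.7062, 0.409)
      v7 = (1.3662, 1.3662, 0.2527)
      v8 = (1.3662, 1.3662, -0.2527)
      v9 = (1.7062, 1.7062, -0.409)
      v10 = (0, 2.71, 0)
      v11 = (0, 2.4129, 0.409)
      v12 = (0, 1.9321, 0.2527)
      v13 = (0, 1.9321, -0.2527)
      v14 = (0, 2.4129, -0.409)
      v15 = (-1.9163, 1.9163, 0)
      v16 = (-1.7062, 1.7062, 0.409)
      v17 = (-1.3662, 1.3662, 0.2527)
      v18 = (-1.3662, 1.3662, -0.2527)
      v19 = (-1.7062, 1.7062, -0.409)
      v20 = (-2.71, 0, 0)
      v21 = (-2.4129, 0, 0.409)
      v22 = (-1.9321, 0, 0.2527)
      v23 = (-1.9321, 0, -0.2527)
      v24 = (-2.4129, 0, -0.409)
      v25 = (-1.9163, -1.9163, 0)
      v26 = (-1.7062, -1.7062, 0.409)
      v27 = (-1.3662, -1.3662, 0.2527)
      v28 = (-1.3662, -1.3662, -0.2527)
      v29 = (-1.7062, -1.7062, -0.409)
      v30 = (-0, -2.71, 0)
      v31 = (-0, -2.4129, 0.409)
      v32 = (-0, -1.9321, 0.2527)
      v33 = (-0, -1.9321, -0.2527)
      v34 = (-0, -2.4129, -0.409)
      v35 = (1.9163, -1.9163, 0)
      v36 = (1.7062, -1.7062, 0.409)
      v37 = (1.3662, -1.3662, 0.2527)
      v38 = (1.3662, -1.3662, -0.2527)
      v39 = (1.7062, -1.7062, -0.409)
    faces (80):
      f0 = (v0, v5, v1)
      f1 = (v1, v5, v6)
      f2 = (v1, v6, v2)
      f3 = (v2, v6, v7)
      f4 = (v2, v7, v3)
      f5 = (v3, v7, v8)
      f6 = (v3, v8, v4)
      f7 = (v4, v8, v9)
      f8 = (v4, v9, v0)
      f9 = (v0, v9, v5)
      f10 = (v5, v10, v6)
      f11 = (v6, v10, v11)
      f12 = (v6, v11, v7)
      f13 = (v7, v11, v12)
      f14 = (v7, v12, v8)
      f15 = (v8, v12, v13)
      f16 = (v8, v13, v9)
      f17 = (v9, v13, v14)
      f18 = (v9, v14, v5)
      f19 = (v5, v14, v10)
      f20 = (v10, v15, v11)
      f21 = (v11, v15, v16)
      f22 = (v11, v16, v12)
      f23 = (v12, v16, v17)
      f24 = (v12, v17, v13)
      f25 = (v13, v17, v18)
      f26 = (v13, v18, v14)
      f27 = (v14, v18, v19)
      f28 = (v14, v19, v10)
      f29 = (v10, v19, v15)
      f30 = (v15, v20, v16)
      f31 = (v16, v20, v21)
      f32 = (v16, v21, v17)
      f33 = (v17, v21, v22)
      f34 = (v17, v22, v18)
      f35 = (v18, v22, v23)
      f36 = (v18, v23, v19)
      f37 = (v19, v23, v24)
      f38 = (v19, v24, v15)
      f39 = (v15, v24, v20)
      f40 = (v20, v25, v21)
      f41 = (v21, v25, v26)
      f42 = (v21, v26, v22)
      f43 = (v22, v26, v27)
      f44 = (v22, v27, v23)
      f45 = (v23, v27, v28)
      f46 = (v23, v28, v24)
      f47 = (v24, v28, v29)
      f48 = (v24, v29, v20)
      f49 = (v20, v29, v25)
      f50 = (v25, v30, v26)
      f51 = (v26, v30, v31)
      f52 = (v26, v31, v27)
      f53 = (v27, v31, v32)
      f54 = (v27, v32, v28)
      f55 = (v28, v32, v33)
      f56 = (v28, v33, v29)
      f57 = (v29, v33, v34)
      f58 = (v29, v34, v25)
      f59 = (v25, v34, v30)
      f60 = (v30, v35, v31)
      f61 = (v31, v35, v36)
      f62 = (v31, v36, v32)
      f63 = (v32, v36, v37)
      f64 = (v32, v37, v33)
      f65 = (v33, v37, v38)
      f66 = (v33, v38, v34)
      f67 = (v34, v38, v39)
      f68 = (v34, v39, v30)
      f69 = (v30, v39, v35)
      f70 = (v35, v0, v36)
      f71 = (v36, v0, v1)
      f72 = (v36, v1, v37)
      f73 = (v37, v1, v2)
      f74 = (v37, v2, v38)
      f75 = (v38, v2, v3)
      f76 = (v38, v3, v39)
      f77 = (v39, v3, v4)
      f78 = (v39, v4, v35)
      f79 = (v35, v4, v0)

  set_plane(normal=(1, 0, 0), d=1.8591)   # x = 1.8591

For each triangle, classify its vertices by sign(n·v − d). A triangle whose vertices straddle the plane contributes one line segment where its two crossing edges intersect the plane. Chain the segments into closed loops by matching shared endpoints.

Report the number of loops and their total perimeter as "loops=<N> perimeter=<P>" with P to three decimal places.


loops=2 perimeter=8.650

Straddling triangles (24 of 80):
  (v1,v5,v6) [++-] → (1.8591, 1.8591, 0.111351)–(1.8591, 1.33705, 0.409)  len=0.6009
  (v1,v6,v2) [+-+] → (1.8591, 1.33705, 0.409)–(1.8591, 0.551362, 0.303209)  len=0.7928
  (v2,v6,v7) [+--] → (1.8591, 0.551362, 0.303209)–(1.8591, 0.176237, 0.2527)  len=0.3785
  (v2,v7,v3) [+-+] → (1.8591, 0.176237, 0.2527)–(1.8591, 0.176237, -0.187504)  len=0.4402
  (v3,v7,v8) [+--] → (1.8591, 0.176237, -0.187504)–(1.8591, 0.176237, -0.2527)  len=0.0652
  (v3,v8,v4) [+-+] → (1.8591, 0.176237, -0.2527)–(1.8591, 0.722845, -0.326303)  len=0.5515
  (v4,v8,v9) [+--] → (1.8591, 0.722845, -0.326303)–(1.8591, 1.33705, -0.409)  len=0.6197
  (v4,v9,v0) [+-+] → (1.8591, 1.33705, -0.409)–(1.8591, 1.44631, -0.346701)  len=0.1258
  (v0,v9,v5) [+-+] → (1.8591, 1.44631, -0.346701)–(1.8591, 1.8591, -0.111351)  len=0.4752
  (v5,v10,v6) [+--] → (1.8591, 1.93999, 0)–(1.8591, 1.8591, 0.111351)  len=0.1376
  (v9,v14,v5) [--+] → (1.8591, 1.93112, -0.0122083)–(1.8591, 1.8591, -0.111351)  len=0.1225
  (v5,v14,v10) [+--] → (1.8591, 1.93112, -0.0122083)–(1.8591, 1.93999, 0)  len=0.0151
  (v30,v35,v31) [-+-] → (1.8591, -1.93999, 0)–(1.8591, -1.93112, 0.0122083)  len=0.0151
  (v31,v35,v36) [-+-] → (1.8591, -1.93112, 0.0122083)–(1.8591, -1.8591, 0.111351)  len=0.1225
  (v30,v39,v35) [--+] → (1.8591, -1.8591, -0.111351)–(1.8591, -1.93999, 0)  len=0.1376
  (v35,v0,v36) [++-] → (1.8591, -1.44631, 0.346701)–(1.8591, -1.8591, 0.111351)  len=0.4752
  (v36,v0,v1) [-++] → (1.8591, -1.44631, 0.346701)–(1.8591, -1.33705, 0.409)  len=0.1258
  (v36,v1,v37) [-+-] → (1.8591, -1.33705, 0.409)–(1.8591, -0.722845, 0.326303)  len=0.6197
  (v37,v1,v2) [-++] → (1.8591, -0.722845, 0.326303)–(1.8591, -0.176237, 0.2527)  len=0.5515
  (v37,v2,v38) [-+-] → (1.8591, -0.176237, 0.2527)–(1.8591, -0.176237, 0.187504)  len=0.0652
  (v38,v2,v3) [-++] → (1.8591, -0.176237, 0.187504)–(1.8591, -0.176237, -0.2527)  len=0.4402
  (v38,v3,v39) [-+-] → (1.8591, -0.176237, -0.2527)–(1.8591, -0.551362, -0.303209)  len=0.3785
  (v39,v3,v4) [-++] → (1.8591, -0.551362, -0.303209)–(1.8591, -1.33705, -0.409)  len=0.7928
  (v39,v4,v35) [-++] → (1.8591, -1.33705, -0.409)–(1.8591, -1.8591, -0.111351)  len=0.6009

Chained into 2 loop(s):
  loop 1: 12 segments, perimeter = 4.3251
  loop 2: 12 segments, perimeter = 4.3251
Total perimeter = 8.650


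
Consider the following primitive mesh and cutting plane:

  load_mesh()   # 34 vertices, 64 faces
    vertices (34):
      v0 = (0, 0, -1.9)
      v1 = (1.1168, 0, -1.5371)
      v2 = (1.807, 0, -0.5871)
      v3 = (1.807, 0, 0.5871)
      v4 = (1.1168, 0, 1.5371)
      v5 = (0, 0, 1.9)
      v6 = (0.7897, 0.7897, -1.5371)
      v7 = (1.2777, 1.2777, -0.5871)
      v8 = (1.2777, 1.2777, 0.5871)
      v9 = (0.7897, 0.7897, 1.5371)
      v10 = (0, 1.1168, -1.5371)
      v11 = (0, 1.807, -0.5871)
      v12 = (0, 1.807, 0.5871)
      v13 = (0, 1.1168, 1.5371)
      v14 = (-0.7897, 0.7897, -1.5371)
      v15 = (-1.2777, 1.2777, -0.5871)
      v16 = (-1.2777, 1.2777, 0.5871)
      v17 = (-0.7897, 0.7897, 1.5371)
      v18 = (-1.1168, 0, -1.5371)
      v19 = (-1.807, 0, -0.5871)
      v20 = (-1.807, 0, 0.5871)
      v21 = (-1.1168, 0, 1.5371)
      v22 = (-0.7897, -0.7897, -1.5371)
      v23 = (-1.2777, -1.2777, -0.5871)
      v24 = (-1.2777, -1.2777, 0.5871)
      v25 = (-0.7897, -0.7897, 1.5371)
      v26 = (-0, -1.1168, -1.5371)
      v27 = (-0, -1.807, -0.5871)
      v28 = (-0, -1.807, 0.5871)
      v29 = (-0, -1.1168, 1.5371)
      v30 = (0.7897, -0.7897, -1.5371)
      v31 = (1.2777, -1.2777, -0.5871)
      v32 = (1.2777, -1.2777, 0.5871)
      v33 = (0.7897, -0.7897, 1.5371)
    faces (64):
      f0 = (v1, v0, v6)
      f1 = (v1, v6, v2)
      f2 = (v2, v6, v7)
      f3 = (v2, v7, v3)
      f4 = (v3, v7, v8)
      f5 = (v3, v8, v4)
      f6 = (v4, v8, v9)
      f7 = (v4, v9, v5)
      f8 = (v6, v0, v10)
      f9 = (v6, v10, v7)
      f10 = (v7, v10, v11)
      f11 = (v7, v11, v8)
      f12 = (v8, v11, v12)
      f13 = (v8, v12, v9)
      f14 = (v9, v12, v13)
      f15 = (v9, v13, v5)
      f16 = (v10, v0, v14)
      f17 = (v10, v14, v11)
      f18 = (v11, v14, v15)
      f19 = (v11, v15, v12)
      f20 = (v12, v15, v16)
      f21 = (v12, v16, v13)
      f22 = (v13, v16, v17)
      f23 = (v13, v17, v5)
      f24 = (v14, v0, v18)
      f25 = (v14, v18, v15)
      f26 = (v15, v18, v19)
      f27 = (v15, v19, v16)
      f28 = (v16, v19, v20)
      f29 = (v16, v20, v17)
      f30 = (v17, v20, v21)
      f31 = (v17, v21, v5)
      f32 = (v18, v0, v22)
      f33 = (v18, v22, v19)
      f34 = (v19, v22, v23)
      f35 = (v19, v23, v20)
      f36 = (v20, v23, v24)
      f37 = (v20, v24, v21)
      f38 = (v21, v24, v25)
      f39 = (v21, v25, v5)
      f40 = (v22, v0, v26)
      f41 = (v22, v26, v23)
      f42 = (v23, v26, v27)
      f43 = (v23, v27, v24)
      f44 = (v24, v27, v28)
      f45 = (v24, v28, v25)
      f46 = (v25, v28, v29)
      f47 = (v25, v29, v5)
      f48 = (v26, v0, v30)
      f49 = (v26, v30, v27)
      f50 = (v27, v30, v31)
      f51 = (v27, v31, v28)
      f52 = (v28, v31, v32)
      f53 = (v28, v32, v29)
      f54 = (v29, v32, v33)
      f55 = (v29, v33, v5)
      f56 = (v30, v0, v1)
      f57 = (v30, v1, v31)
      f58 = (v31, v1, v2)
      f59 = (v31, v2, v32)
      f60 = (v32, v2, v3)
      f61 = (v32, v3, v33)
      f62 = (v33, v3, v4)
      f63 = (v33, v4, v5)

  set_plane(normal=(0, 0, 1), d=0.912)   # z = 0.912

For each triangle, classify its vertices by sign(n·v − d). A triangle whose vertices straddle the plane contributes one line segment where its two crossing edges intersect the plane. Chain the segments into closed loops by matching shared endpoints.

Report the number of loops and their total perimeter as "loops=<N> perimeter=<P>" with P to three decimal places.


loops=1 perimeter=9.619

Straddling triangles (16 of 64):
  (v3,v8,v4) [--+] → (1.22267, 0.840727, 0.912)–(1.57095, 0, 0.912)  len=0.9100
  (v4,v8,v9) [+-+] → (1.22267, 0.840727, 0.912)–(1.1108, 1.1108, 0.912)  len=0.2923
  (v8,v12,v9) [--+] → (0.270077, 1.45908, 0.912)–(1.1108, 1.1108, 0.912)  len=0.9100
  (v9,v12,v13) [+-+] → (0.270077, 1.45908, 0.912)–(0, 1.57095, 0.912)  len=0.2923
  (v12,v16,v13) [--+] → (-0.840727, 1.22267, 0.912)–(0, 1.57095, 0.912)  len=0.9100
  (v13,v16,v17) [+-+] → (-0.840727, 1.22267, 0.912)–(-1.1108, 1.1108, 0.912)  len=0.2923
  (v16,v20,v17) [--+] → (-1.45908, 0.270077, 0.912)–(-1.1108, 1.1108, 0.912)  len=0.9100
  (v17,v20,v21) [+-+] → (-1.45908, 0.270077, 0.912)–(-1.57095, 0, 0.912)  len=0.2923
  (v20,v24,v21) [--+] → (-1.22267, -0.840727, 0.912)–(-1.57095, 0, 0.912)  len=0.9100
  (v21,v24,v25) [+-+] → (-1.22267, -0.840727, 0.912)–(-1.1108, -1.1108, 0.912)  len=0.2923
  (v24,v28,v25) [--+] → (-0.270077, -1.45908, 0.912)–(-1.1108, -1.1108, 0.912)  len=0.9100
  (v25,v28,v29) [+-+] → (-0.270077, -1.45908, 0.912)–(0, -1.57095, 0.912)  len=0.2923
  (v28,v32,v29) [--+] → (0.840727, -1.22267, 0.912)–(0, -1.57095, 0.912)  len=0.9100
  (v29,v32,v33) [+-+] → (0.840727, -1.22267, 0.912)–(1.1108, -1.1108, 0.912)  len=0.2923
  (v32,v3,v33) [--+] → (1.45908, -0.270077, 0.912)–(1.1108, -1.1108, 0.912)  len=0.9100
  (v33,v3,v4) [+-+] → (1.45908, -0.270077, 0.912)–(1.57095, 0, 0.912)  len=0.2923

Chained into 1 loop(s):
  loop 1: 16 segments, perimeter = 9.6187
Total perimeter = 9.619


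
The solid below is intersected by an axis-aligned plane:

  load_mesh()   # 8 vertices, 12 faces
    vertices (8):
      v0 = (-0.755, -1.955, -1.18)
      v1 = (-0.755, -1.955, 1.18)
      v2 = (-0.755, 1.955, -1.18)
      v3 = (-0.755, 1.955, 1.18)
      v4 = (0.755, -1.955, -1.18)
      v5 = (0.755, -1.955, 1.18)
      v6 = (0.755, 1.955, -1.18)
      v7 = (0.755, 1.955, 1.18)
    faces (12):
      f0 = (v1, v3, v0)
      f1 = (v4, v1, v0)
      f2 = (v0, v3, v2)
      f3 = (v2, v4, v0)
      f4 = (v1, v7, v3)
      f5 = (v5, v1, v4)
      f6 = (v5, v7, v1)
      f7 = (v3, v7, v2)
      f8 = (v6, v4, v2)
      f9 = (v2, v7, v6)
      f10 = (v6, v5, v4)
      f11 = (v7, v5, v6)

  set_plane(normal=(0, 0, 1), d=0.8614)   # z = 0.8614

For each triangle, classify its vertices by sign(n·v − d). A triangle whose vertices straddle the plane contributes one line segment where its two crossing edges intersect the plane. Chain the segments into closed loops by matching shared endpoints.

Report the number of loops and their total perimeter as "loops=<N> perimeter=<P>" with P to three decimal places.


loops=1 perimeter=10.840

Straddling triangles (8 of 12):
  (v1,v3,v0) [++-] → (-0.755, 1.42715, 0.8614)–(-0.755, -1.955, 0.8614)  len=3.3822
  (v4,v1,v0) [-+-] → (-0.55115, -1.955, 0.8614)–(-0.755, -1.955, 0.8614)  len=0.2039
  (v0,v3,v2) [-+-] → (-0.755, 1.42715, 0.8614)–(-0.755, 1.955, 0.8614)  len=0.5278
  (v5,v1,v4) [++-] → (-0.55115, -1.955, 0.8614)–(0.755, -1.955, 0.8614)  len=1.3062
  (v3,v7,v2) [++-] → (0.55115, 1.955, 0.8614)–(-0.755, 1.955, 0.8614)  len=1.3062
  (v2,v7,v6) [-+-] → (0.55115, 1.955, 0.8614)–(0.755, 1.955, 0.8614)  len=0.2039
  (v6,v5,v4) [-+-] → (0.755, -1.42715, 0.8614)–(0.755, -1.955, 0.8614)  len=0.5278
  (v7,v5,v6) [++-] → (0.755, -1.42715, 0.8614)–(0.755, 1.955, 0.8614)  len=3.3822

Chained into 1 loop(s):
  loop 1: 8 segments, perimeter = 10.8400
Total perimeter = 10.840


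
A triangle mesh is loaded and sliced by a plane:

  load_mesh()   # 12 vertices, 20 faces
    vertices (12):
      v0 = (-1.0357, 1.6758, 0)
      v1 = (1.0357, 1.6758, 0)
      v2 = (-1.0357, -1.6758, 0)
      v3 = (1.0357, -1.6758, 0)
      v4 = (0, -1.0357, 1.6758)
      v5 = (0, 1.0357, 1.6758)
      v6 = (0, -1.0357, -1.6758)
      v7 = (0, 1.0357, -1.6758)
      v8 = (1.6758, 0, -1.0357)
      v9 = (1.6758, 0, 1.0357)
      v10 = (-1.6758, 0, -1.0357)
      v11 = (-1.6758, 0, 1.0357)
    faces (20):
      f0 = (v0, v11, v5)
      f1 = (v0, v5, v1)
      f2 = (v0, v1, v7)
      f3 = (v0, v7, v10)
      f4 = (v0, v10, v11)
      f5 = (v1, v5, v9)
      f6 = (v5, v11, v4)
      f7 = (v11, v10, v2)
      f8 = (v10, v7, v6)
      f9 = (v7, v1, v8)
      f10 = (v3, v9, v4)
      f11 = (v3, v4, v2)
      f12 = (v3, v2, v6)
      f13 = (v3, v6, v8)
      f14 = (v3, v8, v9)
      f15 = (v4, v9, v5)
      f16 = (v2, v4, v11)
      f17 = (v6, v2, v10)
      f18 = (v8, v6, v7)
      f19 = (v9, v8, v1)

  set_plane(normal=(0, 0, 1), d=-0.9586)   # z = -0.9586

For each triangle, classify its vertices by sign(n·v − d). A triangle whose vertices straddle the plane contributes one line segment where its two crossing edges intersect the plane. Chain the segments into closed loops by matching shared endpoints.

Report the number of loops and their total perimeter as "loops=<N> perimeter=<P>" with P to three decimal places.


Straddling triangles (10 of 20):
  (v0,v1,v7) [++-] → (0.443253, 1.30965, -0.9586)–(-0.443253, 1.30965, -0.9586)  len=0.8865
  (v0,v7,v10) [+--] → (-0.443253, 1.30965, -0.9586)–(-1.62815, 0.124751, -0.9586)  len=1.6757
  (v0,v10,v11) [+-+] → (-1.62815, 0.124751, -0.9586)–(-1.6758, 0, -0.9586)  len=0.1335
  (v11,v10,v2) [+-+] → (-1.6758, 0, -0.9586)–(-1.62815, -0.124751, -0.9586)  len=0.1335
  (v7,v1,v8) [-+-] → (0.443253, 1.30965, -0.9586)–(1.62815, 0.124751, -0.9586)  len=1.6757
  (v3,v2,v6) [++-] → (-0.443253, -1.30965, -0.9586)–(0.443253, -1.30965, -0.9586)  len=0.8865
  (v3,v6,v8) [+--] → (0.443253, -1.30965, -0.9586)–(1.62815, -0.124751, -0.9586)  len=1.6757
  (v3,v8,v9) [+-+] → (1.62815, -0.124751, -0.9586)–(1.6758, 0, -0.9586)  len=0.1335
  (v6,v2,v10) [-+-] → (-0.443253, -1.30965, -0.9586)–(-1.62815, -0.124751, -0.9586)  len=1.6757
  (v9,v8,v1) [+-+] → (1.6758, 0, -0.9586)–(1.62815, 0.124751, -0.9586)  len=0.1335

Chained into 1 loop(s):
  loop 1: 10 segments, perimeter = 9.0100
Total perimeter = 9.010

loops=1 perimeter=9.010


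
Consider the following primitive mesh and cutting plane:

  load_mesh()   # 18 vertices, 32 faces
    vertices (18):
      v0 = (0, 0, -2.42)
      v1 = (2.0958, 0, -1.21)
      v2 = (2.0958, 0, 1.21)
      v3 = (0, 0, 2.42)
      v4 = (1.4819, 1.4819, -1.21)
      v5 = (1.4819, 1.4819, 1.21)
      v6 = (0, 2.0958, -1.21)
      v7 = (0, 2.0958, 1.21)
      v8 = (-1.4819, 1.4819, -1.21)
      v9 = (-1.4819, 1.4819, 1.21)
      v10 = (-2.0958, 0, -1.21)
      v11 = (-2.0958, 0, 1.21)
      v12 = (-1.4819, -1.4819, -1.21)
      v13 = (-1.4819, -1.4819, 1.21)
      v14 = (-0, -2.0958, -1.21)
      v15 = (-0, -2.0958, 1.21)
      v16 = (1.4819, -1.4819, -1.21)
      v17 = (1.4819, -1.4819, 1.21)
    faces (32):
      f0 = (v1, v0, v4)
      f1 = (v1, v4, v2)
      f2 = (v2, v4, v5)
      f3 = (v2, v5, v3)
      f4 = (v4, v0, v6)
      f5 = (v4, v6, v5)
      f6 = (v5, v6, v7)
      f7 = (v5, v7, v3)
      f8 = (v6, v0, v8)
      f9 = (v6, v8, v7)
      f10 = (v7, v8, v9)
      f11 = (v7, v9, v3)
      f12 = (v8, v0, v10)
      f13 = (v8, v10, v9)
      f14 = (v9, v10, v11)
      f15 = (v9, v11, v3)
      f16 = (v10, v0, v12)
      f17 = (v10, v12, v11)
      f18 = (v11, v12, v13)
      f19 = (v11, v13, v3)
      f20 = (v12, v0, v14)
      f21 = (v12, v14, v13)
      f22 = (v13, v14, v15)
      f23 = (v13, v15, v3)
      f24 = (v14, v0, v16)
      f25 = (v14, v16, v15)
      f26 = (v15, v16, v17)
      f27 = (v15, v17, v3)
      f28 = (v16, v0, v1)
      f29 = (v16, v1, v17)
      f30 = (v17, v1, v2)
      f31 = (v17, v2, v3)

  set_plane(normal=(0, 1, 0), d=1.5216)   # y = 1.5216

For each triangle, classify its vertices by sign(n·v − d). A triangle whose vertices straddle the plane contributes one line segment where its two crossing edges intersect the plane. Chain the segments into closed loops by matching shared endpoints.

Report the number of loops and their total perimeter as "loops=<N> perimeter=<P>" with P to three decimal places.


loops=1 perimeter=10.541

Straddling triangles (8 of 32):
  (v4,v0,v6) [--+] → (0, 1.5216, -1.54151)–(1.38607, 1.5216, -1.21)  len=1.4252
  (v4,v6,v5) [-+-] → (1.38607, 1.5216, -1.21)–(1.38607, 1.5216, 1.0535)  len=2.2635
  (v5,v6,v7) [-++] → (1.38607, 1.5216, 1.0535)–(1.38607, 1.5216, 1.21)  len=0.1565
  (v5,v7,v3) [-+-] → (1.38607, 1.5216, 1.21)–(0, 1.5216, 1.54151)  len=1.4252
  (v6,v0,v8) [+--] → (0, 1.5216, -1.54151)–(-1.38607, 1.5216, -1.21)  len=1.4252
  (v6,v8,v7) [+-+] → (-1.38607, 1.5216, -1.21)–(-1.38607, 1.5216, -1.0535)  len=0.1565
  (v7,v8,v9) [+--] → (-1.38607, 1.5216, -1.0535)–(-1.38607, 1.5216, 1.21)  len=2.2635
  (v7,v9,v3) [+--] → (-1.38607, 1.5216, 1.21)–(0, 1.5216, 1.54151)  len=1.4252

Chained into 1 loop(s):
  loop 1: 8 segments, perimeter = 10.5406
Total perimeter = 10.541


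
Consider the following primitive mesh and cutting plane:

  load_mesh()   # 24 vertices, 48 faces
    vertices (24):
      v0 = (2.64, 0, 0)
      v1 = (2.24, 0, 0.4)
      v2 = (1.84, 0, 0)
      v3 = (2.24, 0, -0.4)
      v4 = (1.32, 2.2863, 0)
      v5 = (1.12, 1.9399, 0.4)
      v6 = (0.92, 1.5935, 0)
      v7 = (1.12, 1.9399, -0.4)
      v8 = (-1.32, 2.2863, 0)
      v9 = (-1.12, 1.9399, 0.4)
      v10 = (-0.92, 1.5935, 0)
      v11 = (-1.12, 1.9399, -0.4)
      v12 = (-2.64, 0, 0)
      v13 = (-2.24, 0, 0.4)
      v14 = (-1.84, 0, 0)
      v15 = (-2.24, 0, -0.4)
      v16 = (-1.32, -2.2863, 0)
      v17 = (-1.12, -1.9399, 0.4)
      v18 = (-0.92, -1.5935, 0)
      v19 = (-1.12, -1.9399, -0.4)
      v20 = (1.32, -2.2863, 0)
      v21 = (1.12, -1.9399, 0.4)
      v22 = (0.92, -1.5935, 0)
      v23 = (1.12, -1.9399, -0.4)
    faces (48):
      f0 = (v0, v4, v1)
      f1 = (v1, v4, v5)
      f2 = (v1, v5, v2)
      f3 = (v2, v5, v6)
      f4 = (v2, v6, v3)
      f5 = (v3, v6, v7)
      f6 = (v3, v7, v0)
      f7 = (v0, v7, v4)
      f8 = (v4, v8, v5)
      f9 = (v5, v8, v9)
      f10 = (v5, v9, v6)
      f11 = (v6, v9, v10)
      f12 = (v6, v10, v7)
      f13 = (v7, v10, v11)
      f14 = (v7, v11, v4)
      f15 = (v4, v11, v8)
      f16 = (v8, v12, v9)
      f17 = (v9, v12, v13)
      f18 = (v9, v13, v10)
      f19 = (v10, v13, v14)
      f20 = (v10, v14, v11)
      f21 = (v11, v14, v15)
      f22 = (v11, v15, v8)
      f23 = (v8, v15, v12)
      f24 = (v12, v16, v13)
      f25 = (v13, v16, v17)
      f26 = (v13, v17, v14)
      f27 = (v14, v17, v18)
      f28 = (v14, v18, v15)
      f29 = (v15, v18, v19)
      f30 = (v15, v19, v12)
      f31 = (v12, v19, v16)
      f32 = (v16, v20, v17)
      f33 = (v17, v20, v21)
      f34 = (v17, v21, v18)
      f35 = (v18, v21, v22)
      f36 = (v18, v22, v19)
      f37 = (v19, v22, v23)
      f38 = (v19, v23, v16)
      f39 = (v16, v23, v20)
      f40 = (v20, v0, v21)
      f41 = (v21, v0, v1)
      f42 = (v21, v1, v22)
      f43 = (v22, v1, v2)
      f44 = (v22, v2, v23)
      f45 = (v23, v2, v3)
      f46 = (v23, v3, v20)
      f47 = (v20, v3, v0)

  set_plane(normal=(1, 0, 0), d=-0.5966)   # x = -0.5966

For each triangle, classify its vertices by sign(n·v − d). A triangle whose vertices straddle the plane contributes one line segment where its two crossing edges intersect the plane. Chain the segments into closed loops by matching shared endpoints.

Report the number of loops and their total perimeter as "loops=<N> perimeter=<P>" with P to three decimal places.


loops=2 perimeter=4.233

Straddling triangles (16 of 48):
  (v4,v8,v5) [+-+] → (-0.5966, 2.2863, 0)–(-0.5966, 2.1836, 0.11859)  len=0.1569
  (v5,v8,v9) [+--] → (-0.5966, 2.1836, 0.11859)–(-0.5966, 1.9399, 0.4)  len=0.3723
  (v5,v9,v6) [+-+] → (-0.5966, 1.9399, 0.4)–(-0.5966, 1.85102, 0.297373)  len=0.1358
  (v6,v9,v10) [+--] → (-0.5966, 1.85102, 0.297373)–(-0.5966, 1.5935, 0)  len=0.3934
  (v6,v10,v7) [+-+] → (-0.5966, 1.5935, 0)–(-0.5966, 1.64841, -0.0634118)  len=0.0839
  (v7,v10,v11) [+--] → (-0.5966, 1.64841, -0.0634118)–(-0.5966, 1.9399, -0.4)  len=0.4453
  (v7,v11,v4) [+-+] → (-0.5966, 1.9399, -0.4)–(-0.5966, 2.01421, -0.314197)  len=0.1135
  (v4,v11,v8) [+--] → (-0.5966, 2.01421, -0.314197)–(-0.5966, 2.2863, 0)  len=0.4156
  (v16,v20,v17) [-+-] → (-0.5966, -2.2863, 0)–(-0.5966, -2.01421, 0.314197)  len=0.4156
  (v17,v20,v21) [-++] → (-0.5966, -2.01421, 0.314197)–(-0.5966, -1.9399, 0.4)  len=0.1135
  (v17,v21,v18) [-+-] → (-0.5966, -1.9399, 0.4)–(-0.5966, -1.64841, 0.0634118)  len=0.4453
  (v18,v21,v22) [-++] → (-0.5966, -1.64841, 0.0634118)–(-0.5966, -1.5935, 0)  len=0.0839
  (v18,v22,v19) [-+-] → (-0.5966, -1.5935, 0)–(-0.5966, -1.85102, -0.297373)  len=0.3934
  (v19,v22,v23) [-++] → (-0.5966, -1.85102, -0.297373)–(-0.5966, -1.9399, -0.4)  len=0.1358
  (v19,v23,v16) [-+-] → (-0.5966, -1.9399, -0.4)–(-0.5966, -2.1836, -0.11859)  len=0.3723
  (v16,v23,v20) [-++] → (-0.5966, -2.1836, -0.11859)–(-0.5966, -2.2863, 0)  len=0.1569

Chained into 2 loop(s):
  loop 1: 8 segments, perimeter = 2.1166
  loop 2: 8 segments, perimeter = 2.1166
Total perimeter = 4.233


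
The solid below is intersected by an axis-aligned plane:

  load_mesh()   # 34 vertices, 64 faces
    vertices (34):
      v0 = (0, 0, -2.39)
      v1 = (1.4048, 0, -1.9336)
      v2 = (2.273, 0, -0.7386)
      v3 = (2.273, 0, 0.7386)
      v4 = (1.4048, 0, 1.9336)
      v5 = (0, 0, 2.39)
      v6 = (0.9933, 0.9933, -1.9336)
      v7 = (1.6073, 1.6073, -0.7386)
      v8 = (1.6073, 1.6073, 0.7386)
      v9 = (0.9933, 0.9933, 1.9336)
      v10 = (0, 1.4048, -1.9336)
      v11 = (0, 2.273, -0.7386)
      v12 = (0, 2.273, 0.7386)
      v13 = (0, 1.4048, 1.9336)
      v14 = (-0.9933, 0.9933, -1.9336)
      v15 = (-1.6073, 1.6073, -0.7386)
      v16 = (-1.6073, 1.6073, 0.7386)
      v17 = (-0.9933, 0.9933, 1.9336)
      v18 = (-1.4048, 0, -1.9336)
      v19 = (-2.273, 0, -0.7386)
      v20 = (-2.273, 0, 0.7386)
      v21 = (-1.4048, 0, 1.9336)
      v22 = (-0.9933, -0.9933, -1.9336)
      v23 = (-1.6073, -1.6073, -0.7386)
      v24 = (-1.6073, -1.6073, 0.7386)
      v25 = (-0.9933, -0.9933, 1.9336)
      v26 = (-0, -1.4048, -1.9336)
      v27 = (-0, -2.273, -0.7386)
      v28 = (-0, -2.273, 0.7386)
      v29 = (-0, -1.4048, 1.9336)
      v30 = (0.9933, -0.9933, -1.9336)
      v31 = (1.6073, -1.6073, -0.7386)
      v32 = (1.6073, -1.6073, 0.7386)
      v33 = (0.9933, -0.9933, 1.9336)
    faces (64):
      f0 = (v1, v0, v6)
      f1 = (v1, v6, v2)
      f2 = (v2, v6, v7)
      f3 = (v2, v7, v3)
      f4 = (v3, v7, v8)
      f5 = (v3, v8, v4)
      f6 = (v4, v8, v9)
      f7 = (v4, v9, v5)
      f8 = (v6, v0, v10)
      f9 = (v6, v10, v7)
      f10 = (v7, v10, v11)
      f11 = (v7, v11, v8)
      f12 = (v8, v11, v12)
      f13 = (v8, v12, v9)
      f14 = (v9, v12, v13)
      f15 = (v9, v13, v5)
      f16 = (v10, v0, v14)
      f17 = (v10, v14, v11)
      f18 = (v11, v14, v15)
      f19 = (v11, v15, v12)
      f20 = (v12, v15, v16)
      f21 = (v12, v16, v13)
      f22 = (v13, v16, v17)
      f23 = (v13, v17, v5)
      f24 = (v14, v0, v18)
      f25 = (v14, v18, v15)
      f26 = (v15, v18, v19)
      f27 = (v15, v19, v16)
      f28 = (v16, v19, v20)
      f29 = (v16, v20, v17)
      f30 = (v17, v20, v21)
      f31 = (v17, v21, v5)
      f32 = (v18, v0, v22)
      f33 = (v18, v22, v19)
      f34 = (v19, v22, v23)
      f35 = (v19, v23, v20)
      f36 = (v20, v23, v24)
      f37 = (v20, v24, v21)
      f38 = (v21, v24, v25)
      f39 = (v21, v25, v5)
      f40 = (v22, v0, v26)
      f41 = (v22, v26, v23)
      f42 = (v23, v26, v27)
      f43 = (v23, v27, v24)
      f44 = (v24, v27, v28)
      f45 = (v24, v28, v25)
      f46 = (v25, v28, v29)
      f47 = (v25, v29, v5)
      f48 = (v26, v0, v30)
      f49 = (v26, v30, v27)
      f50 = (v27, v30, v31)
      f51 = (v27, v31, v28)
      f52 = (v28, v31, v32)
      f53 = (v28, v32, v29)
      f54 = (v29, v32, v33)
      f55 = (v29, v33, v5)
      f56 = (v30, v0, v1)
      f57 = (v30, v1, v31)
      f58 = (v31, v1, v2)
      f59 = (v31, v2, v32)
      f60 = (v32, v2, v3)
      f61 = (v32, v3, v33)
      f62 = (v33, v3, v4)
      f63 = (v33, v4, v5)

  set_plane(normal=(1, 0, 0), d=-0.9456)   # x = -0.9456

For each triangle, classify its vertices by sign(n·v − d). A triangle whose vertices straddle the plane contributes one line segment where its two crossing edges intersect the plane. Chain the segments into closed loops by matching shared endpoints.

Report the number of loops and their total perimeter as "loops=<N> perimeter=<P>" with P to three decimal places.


Straddling triangles (20 of 64):
  (v10,v0,v14) [++-] → (-0.9456, 0.9456, -1.95552)–(-0.9456, 1.01306, -1.9336)  len=0.0709
  (v10,v14,v11) [+-+] → (-0.9456, 1.01306, -1.9336)–(-0.9456, 1.05475, -1.87621)  len=0.0709
  (v11,v14,v15) [+--] → (-0.9456, 1.05475, -1.87621)–(-0.9456, 1.88136, -0.7386)  len=1.4062
  (v11,v15,v12) [+-+] → (-0.9456, 1.88136, -0.7386)–(-0.9456, 1.88136, -0.13046)  len=0.6081
  (v12,v15,v16) [+--] → (-0.9456, 1.88136, -0.13046)–(-0.9456, 1.88136, 0.7386)  len=0.8691
  (v12,v16,v13) [+-+] → (-0.9456, 1.88136, 0.7386)–(-0.9456, 1.52393, 1.23056)  len=0.6081
  (v13,v16,v17) [+--] → (-0.9456, 1.52393, 1.23056)–(-0.9456, 1.01306, 1.9336)  len=0.8691
  (v13,v17,v5) [+-+] → (-0.9456, 1.01306, 1.9336)–(-0.9456, 0.9456, 1.95552)  len=0.0709
  (v14,v0,v18) [-+-] → (-0.9456, 0.9456, -1.95552)–(-0.9456, 0, -2.08279)  len=0.9541
  (v17,v21,v5) [--+] → (-0.9456, 0, 2.08279)–(-0.9456, 0.9456, 1.95552)  len=0.9541
  (v18,v0,v22) [-+-] → (-0.9456, 0, -2.08279)–(-0.9456, -0.9456, -1.95552)  len=0.9541
  (v21,v25,v5) [--+] → (-0.9456, -0.9456, 1.95552)–(-0.9456, 0, 2.08279)  len=0.9541
  (v22,v0,v26) [-++] → (-0.9456, -0.9456, -1.95552)–(-0.9456, -1.01306, -1.9336)  len=0.0709
  (v22,v26,v23) [-+-] → (-0.9456, -1.01306, -1.9336)–(-0.9456, -1.52393, -1.23056)  len=0.8691
  (v23,v26,v27) [-++] → (-0.9456, -1.52393, -1.23056)–(-0.9456, -1.88136, -0.7386)  len=0.6081
  (v23,v27,v24) [-+-] → (-0.9456, -1.88136, -0.7386)–(-0.9456, -1.88136, 0.13046)  len=0.8691
  (v24,v27,v28) [-++] → (-0.9456, -1.88136, 0.13046)–(-0.9456, -1.88136, 0.7386)  len=0.6081
  (v24,v28,v25) [-+-] → (-0.9456, -1.88136, 0.7386)–(-0.9456, -1.05475, 1.87621)  len=1.4062
  (v25,v28,v29) [-++] → (-0.9456, -1.05475, 1.87621)–(-0.9456, -1.01306, 1.9336)  len=0.0709
  (v25,v29,v5) [-++] → (-0.9456, -1.01306, 1.9336)–(-0.9456, -0.9456, 1.95552)  len=0.0709

Chained into 1 loop(s):
  loop 1: 20 segments, perimeter = 12.9632
Total perimeter = 12.963

loops=1 perimeter=12.963


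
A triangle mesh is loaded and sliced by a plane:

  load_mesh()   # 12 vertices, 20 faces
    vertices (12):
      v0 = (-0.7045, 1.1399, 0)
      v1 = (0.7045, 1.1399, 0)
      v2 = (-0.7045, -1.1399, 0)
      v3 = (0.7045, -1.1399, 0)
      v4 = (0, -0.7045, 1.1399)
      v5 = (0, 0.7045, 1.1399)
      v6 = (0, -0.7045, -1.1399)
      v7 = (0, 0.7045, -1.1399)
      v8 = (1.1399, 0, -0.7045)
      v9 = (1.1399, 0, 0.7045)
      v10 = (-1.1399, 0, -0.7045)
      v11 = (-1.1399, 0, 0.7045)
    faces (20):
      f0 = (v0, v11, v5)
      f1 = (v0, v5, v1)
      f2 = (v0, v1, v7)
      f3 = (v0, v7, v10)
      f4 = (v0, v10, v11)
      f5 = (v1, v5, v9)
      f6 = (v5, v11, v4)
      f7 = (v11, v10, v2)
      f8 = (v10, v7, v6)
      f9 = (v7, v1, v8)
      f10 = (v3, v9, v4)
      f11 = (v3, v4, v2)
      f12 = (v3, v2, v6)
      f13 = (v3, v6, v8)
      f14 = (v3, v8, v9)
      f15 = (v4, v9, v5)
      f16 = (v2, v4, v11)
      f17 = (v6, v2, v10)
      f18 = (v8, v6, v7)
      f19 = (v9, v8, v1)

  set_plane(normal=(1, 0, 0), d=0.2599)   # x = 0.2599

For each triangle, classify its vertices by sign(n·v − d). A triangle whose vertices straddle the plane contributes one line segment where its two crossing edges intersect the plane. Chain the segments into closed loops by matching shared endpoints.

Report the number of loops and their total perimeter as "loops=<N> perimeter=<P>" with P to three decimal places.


loops=1 perimeter=7.073

Straddling triangles (10 of 20):
  (v0,v5,v1) [--+] → (0.2599, 0.865125, 0.719375)–(0.2599, 1.1399, 0)  len=0.7701
  (v0,v1,v7) [-+-] → (0.2599, 1.1399, 0)–(0.2599, 0.865125, -0.719375)  len=0.7701
  (v1,v5,v9) [+-+] → (0.2599, 0.865125, 0.719375)–(0.2599, 0.543872, 1.04063)  len=0.4543
  (v7,v1,v8) [-++] → (0.2599, 0.865125, -0.719375)–(0.2599, 0.543872, -1.04063)  len=0.4543
  (v3,v9,v4) [++-] → (0.2599, -0.543872, 1.04063)–(0.2599, -0.865125, 0.719375)  len=0.4543
  (v3,v4,v2) [+--] → (0.2599, -0.865125, 0.719375)–(0.2599, -1.1399, 0)  len=0.7701
  (v3,v2,v6) [+--] → (0.2599, -1.1399, 0)–(0.2599, -0.865125, -0.719375)  len=0.7701
  (v3,v6,v8) [+-+] → (0.2599, -0.865125, -0.719375)–(0.2599, -0.543872, -1.04063)  len=0.4543
  (v4,v9,v5) [-+-] → (0.2599, -0.543872, 1.04063)–(0.2599, 0.543872, 1.04063)  len=1.0877
  (v8,v6,v7) [+--] → (0.2599, -0.543872, -1.04063)–(0.2599, 0.543872, -1.04063)  len=1.0877

Chained into 1 loop(s):
  loop 1: 10 segments, perimeter = 7.0730
Total perimeter = 7.073


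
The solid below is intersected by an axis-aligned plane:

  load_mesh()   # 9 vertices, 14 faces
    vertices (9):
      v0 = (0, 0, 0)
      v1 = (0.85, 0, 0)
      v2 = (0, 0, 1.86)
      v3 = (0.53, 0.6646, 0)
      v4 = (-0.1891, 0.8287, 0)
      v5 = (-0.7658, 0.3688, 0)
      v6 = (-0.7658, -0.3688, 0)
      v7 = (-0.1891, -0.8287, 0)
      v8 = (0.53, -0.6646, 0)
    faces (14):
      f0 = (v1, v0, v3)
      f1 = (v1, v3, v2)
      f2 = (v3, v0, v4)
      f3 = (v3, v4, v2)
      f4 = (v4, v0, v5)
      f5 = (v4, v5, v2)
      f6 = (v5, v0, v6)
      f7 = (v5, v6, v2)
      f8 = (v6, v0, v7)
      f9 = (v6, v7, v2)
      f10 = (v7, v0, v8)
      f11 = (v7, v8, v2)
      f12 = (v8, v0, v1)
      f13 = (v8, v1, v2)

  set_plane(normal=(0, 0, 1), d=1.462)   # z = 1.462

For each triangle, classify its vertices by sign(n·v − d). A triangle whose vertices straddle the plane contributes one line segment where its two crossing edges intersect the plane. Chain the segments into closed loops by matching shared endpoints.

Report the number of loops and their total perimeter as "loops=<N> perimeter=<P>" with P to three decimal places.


Straddling triangles (7 of 14):
  (v1,v3,v2) [--+] → (0.113409, 0.14221, 1.462)–(0.181882, 0, 1.462)  len=0.1578
  (v3,v4,v2) [--+] → (-0.0404633, 0.177324, 1.462)–(0.113409, 0.14221, 1.462)  len=0.1578
  (v4,v5,v2) [--+] → (-0.163865, 0.0789153, 1.462)–(-0.0404633, 0.177324, 1.462)  len=0.1578
  (v5,v6,v2) [--+] → (-0.163865, -0.0789153, 1.462)–(-0.163865, 0.0789153, 1.462)  len=0.1578
  (v6,v7,v2) [--+] → (-0.0404633, -0.177324, 1.462)–(-0.163865, -0.0789153, 1.462)  len=0.1578
  (v7,v8,v2) [--+] → (0.113409, -0.14221, 1.462)–(-0.0404633, -0.177324, 1.462)  len=0.1578
  (v8,v1,v2) [--+] → (0.181882, 0, 1.462)–(0.113409, -0.14221, 1.462)  len=0.1578

Chained into 1 loop(s):
  loop 1: 7 segments, perimeter = 1.1048
Total perimeter = 1.105

loops=1 perimeter=1.105


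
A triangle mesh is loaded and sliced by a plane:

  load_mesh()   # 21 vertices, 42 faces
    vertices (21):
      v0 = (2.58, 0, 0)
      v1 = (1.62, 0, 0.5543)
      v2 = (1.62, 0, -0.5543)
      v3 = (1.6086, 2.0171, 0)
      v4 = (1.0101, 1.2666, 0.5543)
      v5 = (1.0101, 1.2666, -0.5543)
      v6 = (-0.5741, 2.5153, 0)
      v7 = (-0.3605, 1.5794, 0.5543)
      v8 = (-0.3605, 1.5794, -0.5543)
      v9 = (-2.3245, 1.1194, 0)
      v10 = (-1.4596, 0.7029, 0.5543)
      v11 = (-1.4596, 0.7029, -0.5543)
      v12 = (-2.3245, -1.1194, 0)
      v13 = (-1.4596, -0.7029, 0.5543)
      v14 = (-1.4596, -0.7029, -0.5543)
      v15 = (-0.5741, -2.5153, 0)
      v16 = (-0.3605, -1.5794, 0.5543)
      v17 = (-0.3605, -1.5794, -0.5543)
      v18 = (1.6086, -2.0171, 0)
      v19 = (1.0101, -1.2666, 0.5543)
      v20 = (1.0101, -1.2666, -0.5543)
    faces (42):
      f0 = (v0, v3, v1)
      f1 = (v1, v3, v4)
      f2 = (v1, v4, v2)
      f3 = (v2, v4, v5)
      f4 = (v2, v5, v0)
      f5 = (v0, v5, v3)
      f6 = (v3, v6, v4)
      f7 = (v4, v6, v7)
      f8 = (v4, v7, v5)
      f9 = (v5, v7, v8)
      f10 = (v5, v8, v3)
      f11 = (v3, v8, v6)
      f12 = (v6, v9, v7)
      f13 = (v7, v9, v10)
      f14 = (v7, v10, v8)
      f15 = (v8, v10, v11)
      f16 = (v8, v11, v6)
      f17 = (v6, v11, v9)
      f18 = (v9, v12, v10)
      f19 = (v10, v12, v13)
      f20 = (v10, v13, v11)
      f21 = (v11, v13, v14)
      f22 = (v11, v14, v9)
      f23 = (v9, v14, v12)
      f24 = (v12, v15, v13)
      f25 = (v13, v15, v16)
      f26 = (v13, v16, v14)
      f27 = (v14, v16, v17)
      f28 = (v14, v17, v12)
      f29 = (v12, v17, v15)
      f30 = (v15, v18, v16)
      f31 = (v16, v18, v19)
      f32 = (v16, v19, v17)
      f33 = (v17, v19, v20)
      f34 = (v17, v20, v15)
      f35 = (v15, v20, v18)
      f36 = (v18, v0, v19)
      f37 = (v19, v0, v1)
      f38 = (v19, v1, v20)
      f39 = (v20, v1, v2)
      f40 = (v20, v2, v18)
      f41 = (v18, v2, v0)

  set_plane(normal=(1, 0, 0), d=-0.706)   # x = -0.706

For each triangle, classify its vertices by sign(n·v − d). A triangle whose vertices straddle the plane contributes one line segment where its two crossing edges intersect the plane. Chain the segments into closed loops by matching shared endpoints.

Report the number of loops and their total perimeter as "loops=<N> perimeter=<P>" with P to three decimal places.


Straddling triangles (12 of 42):
  (v6,v9,v7) [+-+] → (-0.706, 2.41011, 0)–(-0.706, 1.49848, 0.456789)  len=1.0197
  (v7,v9,v10) [+--] → (-0.706, 1.49848, 0.456789)–(-0.706, 1.30387, 0.5543)  len=0.2177
  (v7,v10,v8) [+-+] → (-0.706, 1.30387, 0.5543)–(-0.706, 1.30387, -0.205814)  len=0.7601
  (v8,v10,v11) [+--] → (-0.706, 1.30387, -0.205814)–(-0.706, 1.30387, -0.5543)  len=0.3485
  (v8,v11,v6) [+-+] → (-0.706, 1.30387, -0.5543)–(-0.706, 2.24533, -0.082566)  len=1.0530
  (v6,v11,v9) [+--] → (-0.706, 2.24533, -0.082566)–(-0.706, 2.41011, 0)  len=0.1843
  (v12,v15,v13) [-+-] → (-0.706, -2.41011, 0)–(-0.706, -2.24533, 0.082566)  len=0.1843
  (v13,v15,v16) [-++] → (-0.706, -2.24533, 0.082566)–(-0.706, -1.30387, 0.5543)  len=1.0530
  (v13,v16,v14) [-+-] → (-0.706, -1.30387, 0.5543)–(-0.706, -1.30387, 0.205814)  len=0.3485
  (v14,v16,v17) [-++] → (-0.706, -1.30387, 0.205814)–(-0.706, -1.30387, -0.5543)  len=0.7601
  (v14,v17,v12) [-+-] → (-0.706, -1.30387, -0.5543)–(-0.706, -1.49848, -0.456789)  len=0.2177
  (v12,v17,v15) [-++] → (-0.706, -1.49848, -0.456789)–(-0.706, -2.41011, 0)  len=1.0197

Chained into 2 loop(s):
  loop 1: 6 segments, perimeter = 3.5833
  loop 2: 6 segments, perimeter = 3.5833
Total perimeter = 7.167

loops=2 perimeter=7.167


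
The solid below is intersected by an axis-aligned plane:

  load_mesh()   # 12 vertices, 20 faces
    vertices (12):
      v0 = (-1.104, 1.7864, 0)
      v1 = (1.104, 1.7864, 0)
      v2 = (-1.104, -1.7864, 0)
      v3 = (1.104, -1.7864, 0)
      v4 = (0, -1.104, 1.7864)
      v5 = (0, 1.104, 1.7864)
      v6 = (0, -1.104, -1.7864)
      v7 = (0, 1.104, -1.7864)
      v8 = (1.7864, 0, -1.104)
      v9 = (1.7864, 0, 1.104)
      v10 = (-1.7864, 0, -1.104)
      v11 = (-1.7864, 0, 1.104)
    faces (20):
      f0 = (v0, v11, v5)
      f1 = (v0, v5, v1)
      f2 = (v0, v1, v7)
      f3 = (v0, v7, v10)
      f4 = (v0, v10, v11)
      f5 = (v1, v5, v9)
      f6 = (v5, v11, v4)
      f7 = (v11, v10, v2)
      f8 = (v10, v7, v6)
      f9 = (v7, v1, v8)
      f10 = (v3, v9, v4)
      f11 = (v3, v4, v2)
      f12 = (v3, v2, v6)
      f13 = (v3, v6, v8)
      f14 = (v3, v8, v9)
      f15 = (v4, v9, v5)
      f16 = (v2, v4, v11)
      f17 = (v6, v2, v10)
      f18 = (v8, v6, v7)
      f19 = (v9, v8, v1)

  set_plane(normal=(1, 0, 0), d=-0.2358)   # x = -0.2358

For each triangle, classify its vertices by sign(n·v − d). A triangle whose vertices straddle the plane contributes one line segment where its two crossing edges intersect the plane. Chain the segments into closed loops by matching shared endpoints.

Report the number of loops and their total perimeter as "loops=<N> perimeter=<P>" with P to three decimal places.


loops=1 perimeter=11.497

Straddling triangles (10 of 20):
  (v0,v11,v5) [--+] → (-0.2358, 0.958275, 1.69633)–(-0.2358, 1.24975, 1.40485)  len=0.4122
  (v0,v5,v1) [-++] → (-0.2358, 1.24975, 1.40485)–(-0.2358, 1.7864, 0)  len=1.5039
  (v0,v1,v7) [-++] → (-0.2358, 1.7864, 0)–(-0.2358, 1.24975, -1.40485)  len=1.5039
  (v0,v7,v10) [-+-] → (-0.2358, 1.24975, -1.40485)–(-0.2358, 0.958275, -1.69633)  len=0.4122
  (v5,v11,v4) [+-+] → (-0.2358, 0.958275, 1.69633)–(-0.2358, -0.958275, 1.69633)  len=1.9165
  (v10,v7,v6) [-++] → (-0.2358, 0.958275, -1.69633)–(-0.2358, -0.958275, -1.69633)  len=1.9165
  (v3,v4,v2) [++-] → (-0.2358, -1.24975, 1.40485)–(-0.2358, -1.7864, 0)  len=1.5039
  (v3,v2,v6) [+-+] → (-0.2358, -1.7864, 0)–(-0.2358, -1.24975, -1.40485)  len=1.5039
  (v2,v4,v11) [-+-] → (-0.2358, -1.24975, 1.40485)–(-0.2358, -0.958275, 1.69633)  len=0.4122
  (v6,v2,v10) [+--] → (-0.2358, -1.24975, -1.40485)–(-0.2358, -0.958275, -1.69633)  len=0.4122

Chained into 1 loop(s):
  loop 1: 10 segments, perimeter = 11.4974
Total perimeter = 11.497
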